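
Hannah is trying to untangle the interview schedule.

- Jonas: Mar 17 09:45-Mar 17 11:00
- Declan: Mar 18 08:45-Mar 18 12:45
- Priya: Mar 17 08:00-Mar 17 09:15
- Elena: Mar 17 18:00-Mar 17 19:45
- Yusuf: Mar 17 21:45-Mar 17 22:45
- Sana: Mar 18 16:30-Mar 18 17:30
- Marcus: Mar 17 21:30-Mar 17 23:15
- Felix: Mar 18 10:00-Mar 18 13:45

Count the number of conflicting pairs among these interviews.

Sorted by start: Priya, Jonas, Elena, Marcus, Yusuf, Declan, Felix, Sana.
Jonas starts after Priya ends; Priya is clear from here.
Elena starts after Jonas ends; Jonas is clear from here.
Marcus starts after Elena ends; Elena is clear from here.
Yusuf starts before Marcus ends → Marcus and Yusuf overlap.
Declan starts after Marcus ends; Marcus is clear from here.
Declan starts after Yusuf ends; Yusuf is clear from here.
Felix starts before Declan ends → Declan and Felix overlap.
Sana starts after Declan ends.
Sana starts after Felix ends.
Overlapping pairs: Declan & Felix, Marcus & Yusuf — 2 in total.

2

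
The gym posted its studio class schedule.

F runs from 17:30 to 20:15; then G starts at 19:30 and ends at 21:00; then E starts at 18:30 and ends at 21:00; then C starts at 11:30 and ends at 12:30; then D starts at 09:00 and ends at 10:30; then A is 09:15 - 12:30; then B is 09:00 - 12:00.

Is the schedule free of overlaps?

Sorted by start: B, D, A, C, F, E, G.
D starts before B ends → B and D overlap.
That's a conflict, so the schedule is not conflict-free.

No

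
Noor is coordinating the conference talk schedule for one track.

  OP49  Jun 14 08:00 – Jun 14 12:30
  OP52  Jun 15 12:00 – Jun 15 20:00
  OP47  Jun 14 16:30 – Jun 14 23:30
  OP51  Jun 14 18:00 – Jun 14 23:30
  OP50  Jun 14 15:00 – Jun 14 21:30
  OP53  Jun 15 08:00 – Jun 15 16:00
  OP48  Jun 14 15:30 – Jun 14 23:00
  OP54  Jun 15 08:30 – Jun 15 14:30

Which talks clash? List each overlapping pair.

OP47 & OP48, OP47 & OP50, OP47 & OP51, OP48 & OP50, OP48 & OP51, OP50 & OP51, OP52 & OP53, OP52 & OP54, OP53 & OP54

Check each pair: they overlap iff neither finishes before the other starts.
Sorted by start: OP49, OP50, OP48, OP47, OP51, OP53, OP54, OP52.
OP50 starts after OP49 ends, so nothing later overlaps OP49 either.
OP48 starts before OP50 ends → OP50 and OP48 overlap.
OP47 starts before OP50 ends → OP50 and OP47 overlap.
OP51 starts before OP50 ends → OP50 and OP51 overlap.
OP53 starts after OP50 ends, so nothing later overlaps OP50 either.
OP47 starts before OP48 ends → OP48 and OP47 overlap.
OP51 starts before OP48 ends → OP48 and OP51 overlap.
OP53 starts after OP48 ends, so nothing later overlaps OP48 either.
OP51 starts before OP47 ends → OP47 and OP51 overlap.
OP53 starts after OP47 ends, so nothing later overlaps OP47 either.
OP53 starts after OP51 ends, so nothing later overlaps OP51 either.
OP54 starts before OP53 ends → OP53 and OP54 overlap.
OP52 starts before OP53 ends → OP53 and OP52 overlap.
OP52 starts before OP54 ends → OP54 and OP52 overlap.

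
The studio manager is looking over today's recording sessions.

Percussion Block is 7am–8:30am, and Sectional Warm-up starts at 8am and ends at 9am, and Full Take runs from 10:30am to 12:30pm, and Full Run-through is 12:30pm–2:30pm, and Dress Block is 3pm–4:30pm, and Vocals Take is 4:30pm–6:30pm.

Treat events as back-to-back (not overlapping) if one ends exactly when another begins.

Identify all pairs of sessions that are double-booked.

Sorted by start: Percussion Block, Sectional Warm-up, Full Take, Full Run-through, Dress Block, Vocals Take.
Sectional Warm-up starts before Percussion Block ends → Percussion Block and Sectional Warm-up overlap.
Full Take starts after Percussion Block ends, so Percussion Block has no further overlaps.
Full Take starts after Sectional Warm-up ends, so Sectional Warm-up has no further overlaps.
Full Run-through starts exactly when Full Take ends (back-to-back, no overlap), so Full Take has no further overlaps.
Dress Block starts after Full Run-through ends, so Full Run-through has no further overlaps.
Vocals Take starts exactly when Dress Block ends (back-to-back, no overlap).

Percussion Block & Sectional Warm-up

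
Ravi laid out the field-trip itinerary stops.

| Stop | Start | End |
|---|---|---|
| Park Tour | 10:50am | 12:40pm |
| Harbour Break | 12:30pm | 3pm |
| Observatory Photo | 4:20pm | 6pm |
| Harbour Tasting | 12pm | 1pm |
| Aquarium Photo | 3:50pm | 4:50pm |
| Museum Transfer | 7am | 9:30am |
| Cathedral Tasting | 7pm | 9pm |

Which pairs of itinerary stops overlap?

Sorted by start: Museum Transfer, Park Tour, Harbour Tasting, Harbour Break, Aquarium Photo, Observatory Photo, Cathedral Tasting.
Park Tour starts after Museum Transfer ends, so nothing later overlaps Museum Transfer either.
Harbour Tasting starts before Park Tour ends → Park Tour and Harbour Tasting overlap.
Harbour Break starts before Park Tour ends → Park Tour and Harbour Break overlap.
Aquarium Photo starts after Park Tour ends, so nothing later overlaps Park Tour either.
Harbour Break starts before Harbour Tasting ends → Harbour Tasting and Harbour Break overlap.
Aquarium Photo starts after Harbour Tasting ends, so nothing later overlaps Harbour Tasting either.
Aquarium Photo starts after Harbour Break ends, so nothing later overlaps Harbour Break either.
Observatory Photo starts before Aquarium Photo ends → Aquarium Photo and Observatory Photo overlap.
Cathedral Tasting starts after Aquarium Photo ends.
Cathedral Tasting starts after Observatory Photo ends.

Aquarium Photo & Observatory Photo, Harbour Break & Harbour Tasting, Harbour Break & Park Tour, Harbour Tasting & Park Tour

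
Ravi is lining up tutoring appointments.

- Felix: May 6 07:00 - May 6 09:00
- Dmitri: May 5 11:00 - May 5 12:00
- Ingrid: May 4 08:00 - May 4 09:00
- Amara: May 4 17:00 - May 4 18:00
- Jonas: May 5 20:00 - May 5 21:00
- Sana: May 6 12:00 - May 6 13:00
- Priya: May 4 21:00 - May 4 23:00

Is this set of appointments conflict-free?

Two intervals overlap when each starts before the other ends.
Sorted by start: Ingrid, Amara, Priya, Dmitri, Jonas, Felix, Sana.
Amara starts after Ingrid ends — done with Ingrid.
Priya starts after Amara ends — done with Amara.
Dmitri starts after Priya ends — done with Priya.
Jonas starts after Dmitri ends — done with Dmitri.
Felix starts after Jonas ends — done with Jonas.
Sana starts after Felix ends.
Every pair is clear; the schedule has no overlaps.

Yes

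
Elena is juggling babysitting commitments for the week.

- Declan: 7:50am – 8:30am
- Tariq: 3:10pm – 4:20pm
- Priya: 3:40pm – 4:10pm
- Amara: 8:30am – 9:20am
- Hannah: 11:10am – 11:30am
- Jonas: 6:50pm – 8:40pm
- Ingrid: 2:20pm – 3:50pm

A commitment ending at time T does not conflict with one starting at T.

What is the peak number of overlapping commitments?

Sort all start/end points and keep a running count:
7:50am start Declan → 1
8:30am end Declan → 0
8:30am start Amara → 1
9:20am end Amara → 0
11:10am start Hannah → 1
11:30am end Hannah → 0
2:20pm start Ingrid → 1
3:10pm start Tariq → 2
3:40pm start Priya → 3
3:50pm end Ingrid → 2
4:10pm end Priya → 1
4:20pm end Tariq → 0
6:50pm start Jonas → 1
8:40pm end Jonas → 0
Peak is 3, at 3:40pm (Ingrid, Priya, Tariq).

3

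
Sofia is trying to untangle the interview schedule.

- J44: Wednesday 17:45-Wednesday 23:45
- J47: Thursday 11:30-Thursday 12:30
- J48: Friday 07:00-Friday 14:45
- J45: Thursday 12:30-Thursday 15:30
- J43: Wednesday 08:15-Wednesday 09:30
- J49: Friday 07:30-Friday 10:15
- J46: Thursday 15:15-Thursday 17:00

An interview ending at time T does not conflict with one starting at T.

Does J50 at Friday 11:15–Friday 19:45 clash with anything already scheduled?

J43: ends Wednesday 09:30 at or before J50 starts Friday 11:15 → clear.
J44: ends Wednesday 23:45 at or before J50 starts Friday 11:15 → clear.
J47: ends Thursday 12:30 at or before J50 starts Friday 11:15 → clear.
J45: ends Thursday 15:30 at or before J50 starts Friday 11:15 → clear.
J46: ends Thursday 17:00 at or before J50 starts Friday 11:15 → clear.
J48: starts Friday 07:00 before J50 ends Friday 19:45, and ends Friday 14:45 after J50 starts Friday 11:15 → overlap.
J49: ends Friday 10:15 at or before J50 starts Friday 11:15 → clear.
J50 overlaps J48.

Yes — it overlaps J48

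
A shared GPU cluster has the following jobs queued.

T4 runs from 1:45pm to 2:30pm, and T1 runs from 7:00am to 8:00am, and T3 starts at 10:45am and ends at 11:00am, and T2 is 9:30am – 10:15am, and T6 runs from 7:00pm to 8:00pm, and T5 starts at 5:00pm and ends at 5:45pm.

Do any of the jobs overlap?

Sorted by start: T1, T2, T3, T4, T5, T6.
T2 starts after T1 ends, so T1 has no further overlaps.
T3 starts after T2 ends, so T2 has no further overlaps.
T4 starts after T3 ends, so T3 has no further overlaps.
T5 starts after T4 ends, so T4 has no further overlaps.
T6 starts after T5 ends.
Every pair is clear; the schedule has no overlaps.

No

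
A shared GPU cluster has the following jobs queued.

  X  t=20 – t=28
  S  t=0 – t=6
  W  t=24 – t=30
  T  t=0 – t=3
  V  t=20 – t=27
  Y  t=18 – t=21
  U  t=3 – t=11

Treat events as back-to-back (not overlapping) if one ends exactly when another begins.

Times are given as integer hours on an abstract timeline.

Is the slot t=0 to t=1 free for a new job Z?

No — it overlaps S, T

S: starts t=0 before Z ends t=1, and ends t=6 after Z starts t=0 → overlap.
T: starts t=0 before Z ends t=1, and ends t=3 after Z starts t=0 → overlap.
U: starts t=3 at or after Z ends t=1 → clear.
Y: starts t=18 at or after Z ends t=1 → clear.
V: starts t=20 at or after Z ends t=1 → clear.
X: starts t=20 at or after Z ends t=1 → clear.
W: starts t=24 at or after Z ends t=1 → clear.
Z overlaps S, T.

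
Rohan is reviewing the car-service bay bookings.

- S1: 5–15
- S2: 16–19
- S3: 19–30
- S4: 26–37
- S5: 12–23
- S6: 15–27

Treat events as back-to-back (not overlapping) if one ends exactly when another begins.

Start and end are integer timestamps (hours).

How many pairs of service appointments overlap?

8

Sorted by start: S1, S5, S6, S2, S3, S4.
S5 starts before S1 ends → S1 and S5 overlap.
S6 starts exactly when S1 ends (back-to-back, no overlap), so nothing later overlaps S1 either.
S6 starts before S5 ends → S5 and S6 overlap.
S2 starts before S5 ends → S5 and S2 overlap.
S3 starts before S5 ends → S5 and S3 overlap.
S4 starts after S5 ends.
S2 starts before S6 ends → S6 and S2 overlap.
S3 starts before S6 ends → S6 and S3 overlap.
S4 starts before S6 ends → S6 and S4 overlap.
S3 starts exactly when S2 ends (back-to-back, no overlap), so nothing later overlaps S2 either.
S4 starts before S3 ends → S3 and S4 overlap.
Overlapping pairs: S1 & S5, S2 & S5, S2 & S6, S3 & S4, S3 & S5, S3 & S6, S4 & S6, S5 & S6 — 8 in total.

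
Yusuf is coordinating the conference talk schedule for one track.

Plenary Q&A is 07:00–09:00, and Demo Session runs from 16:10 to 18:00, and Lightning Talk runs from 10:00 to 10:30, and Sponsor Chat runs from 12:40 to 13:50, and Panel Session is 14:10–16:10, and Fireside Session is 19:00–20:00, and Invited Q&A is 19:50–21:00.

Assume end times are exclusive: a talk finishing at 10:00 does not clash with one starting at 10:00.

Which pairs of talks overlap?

Fireside Session & Invited Q&A

Sorted by start: Plenary Q&A, Lightning Talk, Sponsor Chat, Panel Session, Demo Session, Fireside Session, Invited Q&A.
Lightning Talk starts after Plenary Q&A ends — done with Plenary Q&A.
Sponsor Chat starts after Lightning Talk ends — done with Lightning Talk.
Panel Session starts after Sponsor Chat ends — done with Sponsor Chat.
Demo Session starts exactly when Panel Session ends (back-to-back, no overlap) — done with Panel Session.
Fireside Session starts after Demo Session ends — done with Demo Session.
Invited Q&A starts before Fireside Session ends → Fireside Session and Invited Q&A overlap.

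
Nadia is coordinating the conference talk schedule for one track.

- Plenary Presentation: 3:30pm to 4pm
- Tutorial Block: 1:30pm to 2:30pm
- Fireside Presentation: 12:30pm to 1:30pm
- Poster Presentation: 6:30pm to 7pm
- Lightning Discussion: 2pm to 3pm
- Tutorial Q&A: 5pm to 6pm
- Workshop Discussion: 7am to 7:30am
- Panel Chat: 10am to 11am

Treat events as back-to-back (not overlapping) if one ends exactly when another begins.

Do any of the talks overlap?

Yes

Sorted by start: Workshop Discussion, Panel Chat, Fireside Presentation, Tutorial Block, Lightning Discussion, Plenary Presentation, Tutorial Q&A, Poster Presentation.
Panel Chat starts after Workshop Discussion ends, so nothing later overlaps Workshop Discussion either.
Fireside Presentation starts after Panel Chat ends, so nothing later overlaps Panel Chat either.
Tutorial Block starts exactly when Fireside Presentation ends (back-to-back, no overlap), so nothing later overlaps Fireside Presentation either.
Lightning Discussion starts before Tutorial Block ends → Tutorial Block and Lightning Discussion overlap.
That's a conflict, so the schedule is not conflict-free.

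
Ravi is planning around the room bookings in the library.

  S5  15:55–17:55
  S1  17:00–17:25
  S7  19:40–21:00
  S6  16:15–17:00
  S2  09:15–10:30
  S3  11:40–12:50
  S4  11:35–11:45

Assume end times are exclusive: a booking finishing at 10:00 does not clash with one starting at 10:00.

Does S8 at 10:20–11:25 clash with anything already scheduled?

S2: starts 09:15 before S8 ends 11:25, and ends 10:30 after S8 starts 10:20 → overlap.
S4: starts 11:35 at or after S8 ends 11:25 → clear.
S3: starts 11:40 at or after S8 ends 11:25 → clear.
S5: starts 15:55 at or after S8 ends 11:25 → clear.
S6: starts 16:15 at or after S8 ends 11:25 → clear.
S1: starts 17:00 at or after S8 ends 11:25 → clear.
S7: starts 19:40 at or after S8 ends 11:25 → clear.
S8 overlaps S2.

Yes — it overlaps S2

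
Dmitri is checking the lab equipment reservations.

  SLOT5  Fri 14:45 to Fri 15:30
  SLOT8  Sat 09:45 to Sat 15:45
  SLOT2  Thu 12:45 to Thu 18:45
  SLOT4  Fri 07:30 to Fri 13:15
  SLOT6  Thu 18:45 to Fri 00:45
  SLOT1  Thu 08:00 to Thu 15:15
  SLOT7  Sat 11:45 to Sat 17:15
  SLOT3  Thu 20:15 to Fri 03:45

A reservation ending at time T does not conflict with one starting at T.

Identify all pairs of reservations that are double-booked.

Two intervals overlap when each starts before the other ends.
Sorted by start: SLOT1, SLOT2, SLOT6, SLOT3, SLOT4, SLOT5, SLOT8, SLOT7.
SLOT2 starts before SLOT1 ends → SLOT1 and SLOT2 overlap.
SLOT6 starts after SLOT1 ends, so nothing later overlaps SLOT1 either.
SLOT6 starts exactly when SLOT2 ends (back-to-back, no overlap), so nothing later overlaps SLOT2 either.
SLOT3 starts before SLOT6 ends → SLOT6 and SLOT3 overlap.
SLOT4 starts after SLOT6 ends, so nothing later overlaps SLOT6 either.
SLOT4 starts after SLOT3 ends, so nothing later overlaps SLOT3 either.
SLOT5 starts after SLOT4 ends, so nothing later overlaps SLOT4 either.
SLOT8 starts after SLOT5 ends, so nothing later overlaps SLOT5 either.
SLOT7 starts before SLOT8 ends → SLOT8 and SLOT7 overlap.

SLOT1 & SLOT2, SLOT3 & SLOT6, SLOT7 & SLOT8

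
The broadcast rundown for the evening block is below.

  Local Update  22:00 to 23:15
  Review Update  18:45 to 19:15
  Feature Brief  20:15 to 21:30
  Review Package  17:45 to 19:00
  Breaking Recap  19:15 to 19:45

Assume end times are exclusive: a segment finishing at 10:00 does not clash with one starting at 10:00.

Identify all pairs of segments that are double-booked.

Check each pair: they overlap iff neither finishes before the other starts.
Sorted by start: Review Package, Review Update, Breaking Recap, Feature Brief, Local Update.
Review Update starts before Review Package ends → Review Package and Review Update overlap.
Breaking Recap starts after Review Package ends; Review Package is clear from here.
Breaking Recap starts exactly when Review Update ends (back-to-back, no overlap); Review Update is clear from here.
Feature Brief starts after Breaking Recap ends; Breaking Recap is clear from here.
Local Update starts after Feature Brief ends.

Review Package & Review Update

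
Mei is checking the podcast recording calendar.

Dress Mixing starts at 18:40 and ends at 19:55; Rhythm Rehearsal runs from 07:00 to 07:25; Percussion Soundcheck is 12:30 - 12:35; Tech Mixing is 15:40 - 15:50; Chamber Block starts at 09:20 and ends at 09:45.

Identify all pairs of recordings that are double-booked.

no overlapping pairs

Two intervals overlap when each starts before the other ends.
Sorted by start: Rhythm Rehearsal, Chamber Block, Percussion Soundcheck, Tech Mixing, Dress Mixing.
Chamber Block starts after Rhythm Rehearsal ends, so nothing later overlaps Rhythm Rehearsal either.
Percussion Soundcheck starts after Chamber Block ends, so nothing later overlaps Chamber Block either.
Tech Mixing starts after Percussion Soundcheck ends, so nothing later overlaps Percussion Soundcheck either.
Dress Mixing starts after Tech Mixing ends.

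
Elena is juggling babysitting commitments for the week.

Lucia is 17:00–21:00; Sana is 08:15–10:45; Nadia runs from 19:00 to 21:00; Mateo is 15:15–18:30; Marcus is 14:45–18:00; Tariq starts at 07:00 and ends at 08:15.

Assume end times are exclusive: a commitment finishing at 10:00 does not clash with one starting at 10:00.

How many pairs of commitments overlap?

Two intervals overlap when each starts before the other ends.
Sorted by start: Tariq, Sana, Marcus, Mateo, Lucia, Nadia.
Sana starts exactly when Tariq ends (back-to-back, no overlap), so nothing later overlaps Tariq either.
Marcus starts after Sana ends, so nothing later overlaps Sana either.
Mateo starts before Marcus ends → Marcus and Mateo overlap.
Lucia starts before Marcus ends → Marcus and Lucia overlap.
Nadia starts after Marcus ends.
Lucia starts before Mateo ends → Mateo and Lucia overlap.
Nadia starts after Mateo ends.
Nadia starts before Lucia ends → Lucia and Nadia overlap.
Overlapping pairs: Lucia & Marcus, Lucia & Mateo, Lucia & Nadia, Marcus & Mateo — 4 in total.

4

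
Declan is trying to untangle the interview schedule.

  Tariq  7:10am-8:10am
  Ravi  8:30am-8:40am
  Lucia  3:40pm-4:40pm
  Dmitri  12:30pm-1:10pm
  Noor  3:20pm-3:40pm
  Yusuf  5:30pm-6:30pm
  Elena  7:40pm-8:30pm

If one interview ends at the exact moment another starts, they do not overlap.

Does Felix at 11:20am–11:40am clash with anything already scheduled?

No — it doesn't clash with anything

Tariq: ends 8:10am at or before Felix starts 11:20am → clear.
Ravi: ends 8:40am at or before Felix starts 11:20am → clear.
Dmitri: starts 12:30pm at or after Felix ends 11:40am → clear.
Noor: starts 3:20pm at or after Felix ends 11:40am → clear.
Lucia: starts 3:40pm at or after Felix ends 11:40am → clear.
Yusuf: starts 5:30pm at or after Felix ends 11:40am → clear.
Elena: starts 7:40pm at or after Felix ends 11:40am → clear.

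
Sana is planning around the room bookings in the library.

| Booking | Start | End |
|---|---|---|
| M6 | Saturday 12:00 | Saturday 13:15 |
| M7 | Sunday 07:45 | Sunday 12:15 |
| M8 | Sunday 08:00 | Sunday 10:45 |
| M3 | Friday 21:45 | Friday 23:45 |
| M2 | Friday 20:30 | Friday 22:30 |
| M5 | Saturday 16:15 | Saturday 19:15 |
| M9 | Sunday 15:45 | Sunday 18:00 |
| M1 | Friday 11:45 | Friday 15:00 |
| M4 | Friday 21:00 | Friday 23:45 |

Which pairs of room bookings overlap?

M2 & M3, M2 & M4, M3 & M4, M7 & M8

Sorted by start: M1, M2, M4, M3, M6, M5, M7, M8, M9.
M2 starts after M1 ends, so M1 has no further overlaps.
M4 starts before M2 ends → M2 and M4 overlap.
M3 starts before M2 ends → M2 and M3 overlap.
M6 starts after M2 ends, so M2 has no further overlaps.
M3 starts before M4 ends → M4 and M3 overlap.
M6 starts after M4 ends, so M4 has no further overlaps.
M6 starts after M3 ends, so M3 has no further overlaps.
M5 starts after M6 ends, so M6 has no further overlaps.
M7 starts after M5 ends, so M5 has no further overlaps.
M8 starts before M7 ends → M7 and M8 overlap.
M9 starts after M7 ends.
M9 starts after M8 ends.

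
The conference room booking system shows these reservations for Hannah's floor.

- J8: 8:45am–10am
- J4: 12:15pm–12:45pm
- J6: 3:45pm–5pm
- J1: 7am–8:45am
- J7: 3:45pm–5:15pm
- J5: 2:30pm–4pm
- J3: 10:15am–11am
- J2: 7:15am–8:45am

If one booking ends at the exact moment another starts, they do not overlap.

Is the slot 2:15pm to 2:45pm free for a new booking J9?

J1: ends 8:45am at or before J9 starts 2:15pm → clear.
J2: ends 8:45am at or before J9 starts 2:15pm → clear.
J8: ends 10am at or before J9 starts 2:15pm → clear.
J3: ends 11am at or before J9 starts 2:15pm → clear.
J4: ends 12:45pm at or before J9 starts 2:15pm → clear.
J5: starts 2:30pm before J9 ends 2:45pm, and ends 4pm after J9 starts 2:15pm → overlap.
J6: starts 3:45pm at or after J9 ends 2:45pm → clear.
J7: starts 3:45pm at or after J9 ends 2:45pm → clear.
J9 overlaps J5.

No — it overlaps J5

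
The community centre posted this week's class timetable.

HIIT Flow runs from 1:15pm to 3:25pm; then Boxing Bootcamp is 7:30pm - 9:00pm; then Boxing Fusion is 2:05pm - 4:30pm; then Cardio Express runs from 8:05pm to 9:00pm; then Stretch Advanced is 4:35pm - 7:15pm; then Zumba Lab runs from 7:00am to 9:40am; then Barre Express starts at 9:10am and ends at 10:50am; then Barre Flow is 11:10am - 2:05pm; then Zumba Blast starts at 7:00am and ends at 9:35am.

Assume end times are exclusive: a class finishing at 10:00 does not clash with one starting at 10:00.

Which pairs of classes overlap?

Sorted by start: Zumba Lab, Zumba Blast, Barre Express, Barre Flow, HIIT Flow, Boxing Fusion, Stretch Advanced, Boxing Bootcamp, Cardio Express.
Zumba Blast starts before Zumba Lab ends → Zumba Lab and Zumba Blast overlap.
Barre Express starts before Zumba Lab ends → Zumba Lab and Barre Express overlap.
Barre Flow starts after Zumba Lab ends, so nothing later overlaps Zumba Lab either.
Barre Express starts before Zumba Blast ends → Zumba Blast and Barre Express overlap.
Barre Flow starts after Zumba Blast ends, so nothing later overlaps Zumba Blast either.
Barre Flow starts after Barre Express ends, so nothing later overlaps Barre Express either.
HIIT Flow starts before Barre Flow ends → Barre Flow and HIIT Flow overlap.
Boxing Fusion starts exactly when Barre Flow ends (back-to-back, no overlap), so nothing later overlaps Barre Flow either.
Boxing Fusion starts before HIIT Flow ends → HIIT Flow and Boxing Fusion overlap.
Stretch Advanced starts after HIIT Flow ends, so nothing later overlaps HIIT Flow either.
Stretch Advanced starts after Boxing Fusion ends, so nothing later overlaps Boxing Fusion either.
Boxing Bootcamp starts after Stretch Advanced ends, so nothing later overlaps Stretch Advanced either.
Cardio Express starts before Boxing Bootcamp ends → Boxing Bootcamp and Cardio Express overlap.

Barre Express & Zumba Blast, Barre Express & Zumba Lab, Barre Flow & HIIT Flow, Boxing Bootcamp & Cardio Express, Boxing Fusion & HIIT Flow, Zumba Blast & Zumba Lab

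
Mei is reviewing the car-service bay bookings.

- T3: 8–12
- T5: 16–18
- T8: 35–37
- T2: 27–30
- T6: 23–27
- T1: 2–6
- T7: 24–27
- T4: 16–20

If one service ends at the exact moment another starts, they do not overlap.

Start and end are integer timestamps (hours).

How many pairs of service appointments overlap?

Sorted by start: T1, T3, T4, T5, T6, T7, T2, T8.
T3 starts after T1 ends, so T1 has no further overlaps.
T4 starts after T3 ends, so T3 has no further overlaps.
T5 starts before T4 ends → T4 and T5 overlap.
T6 starts after T4 ends, so T4 has no further overlaps.
T6 starts after T5 ends, so T5 has no further overlaps.
T7 starts before T6 ends → T6 and T7 overlap.
T2 starts exactly when T6 ends (back-to-back, no overlap), so T6 has no further overlaps.
T2 starts exactly when T7 ends (back-to-back, no overlap), so T7 has no further overlaps.
T8 starts after T2 ends.
Overlapping pairs: T4 & T5, T6 & T7 — 2 in total.

2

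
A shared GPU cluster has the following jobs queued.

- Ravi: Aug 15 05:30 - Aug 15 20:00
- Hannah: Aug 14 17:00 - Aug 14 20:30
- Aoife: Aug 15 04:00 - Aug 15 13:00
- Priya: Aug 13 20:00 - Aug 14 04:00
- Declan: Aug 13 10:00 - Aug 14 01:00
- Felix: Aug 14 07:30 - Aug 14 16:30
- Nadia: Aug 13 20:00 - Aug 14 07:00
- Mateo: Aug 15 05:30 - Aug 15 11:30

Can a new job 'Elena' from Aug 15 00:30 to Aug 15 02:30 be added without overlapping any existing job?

Yes — the slot is free

Declan: ends Aug 14 01:00 at or before Elena starts Aug 15 00:30 → clear.
Nadia: ends Aug 14 07:00 at or before Elena starts Aug 15 00:30 → clear.
Priya: ends Aug 14 04:00 at or before Elena starts Aug 15 00:30 → clear.
Felix: ends Aug 14 16:30 at or before Elena starts Aug 15 00:30 → clear.
Hannah: ends Aug 14 20:30 at or before Elena starts Aug 15 00:30 → clear.
Aoife: starts Aug 15 04:00 at or after Elena ends Aug 15 02:30 → clear.
Mateo: starts Aug 15 05:30 at or after Elena ends Aug 15 02:30 → clear.
Ravi: starts Aug 15 05:30 at or after Elena ends Aug 15 02:30 → clear.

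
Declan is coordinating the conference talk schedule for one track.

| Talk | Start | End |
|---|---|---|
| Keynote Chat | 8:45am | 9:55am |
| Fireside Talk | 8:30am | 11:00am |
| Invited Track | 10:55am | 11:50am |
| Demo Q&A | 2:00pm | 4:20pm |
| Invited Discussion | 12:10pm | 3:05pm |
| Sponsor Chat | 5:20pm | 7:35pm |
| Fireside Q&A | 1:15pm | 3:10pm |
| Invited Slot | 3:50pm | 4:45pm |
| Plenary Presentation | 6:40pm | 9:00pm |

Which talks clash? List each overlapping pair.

Demo Q&A & Fireside Q&A, Demo Q&A & Invited Discussion, Demo Q&A & Invited Slot, Fireside Q&A & Invited Discussion, Fireside Talk & Invited Track, Fireside Talk & Keynote Chat, Plenary Presentation & Sponsor Chat

Sorted by start: Fireside Talk, Keynote Chat, Invited Track, Invited Discussion, Fireside Q&A, Demo Q&A, Invited Slot, Sponsor Chat, Plenary Presentation.
Keynote Chat starts before Fireside Talk ends → Fireside Talk and Keynote Chat overlap.
Invited Track starts before Fireside Talk ends → Fireside Talk and Invited Track overlap.
Invited Discussion starts after Fireside Talk ends, so nothing later overlaps Fireside Talk either.
Invited Track starts after Keynote Chat ends, so nothing later overlaps Keynote Chat either.
Invited Discussion starts after Invited Track ends, so nothing later overlaps Invited Track either.
Fireside Q&A starts before Invited Discussion ends → Invited Discussion and Fireside Q&A overlap.
Demo Q&A starts before Invited Discussion ends → Invited Discussion and Demo Q&A overlap.
Invited Slot starts after Invited Discussion ends, so nothing later overlaps Invited Discussion either.
Demo Q&A starts before Fireside Q&A ends → Fireside Q&A and Demo Q&A overlap.
Invited Slot starts after Fireside Q&A ends, so nothing later overlaps Fireside Q&A either.
Invited Slot starts before Demo Q&A ends → Demo Q&A and Invited Slot overlap.
Sponsor Chat starts after Demo Q&A ends, so nothing later overlaps Demo Q&A either.
Sponsor Chat starts after Invited Slot ends, so nothing later overlaps Invited Slot either.
Plenary Presentation starts before Sponsor Chat ends → Sponsor Chat and Plenary Presentation overlap.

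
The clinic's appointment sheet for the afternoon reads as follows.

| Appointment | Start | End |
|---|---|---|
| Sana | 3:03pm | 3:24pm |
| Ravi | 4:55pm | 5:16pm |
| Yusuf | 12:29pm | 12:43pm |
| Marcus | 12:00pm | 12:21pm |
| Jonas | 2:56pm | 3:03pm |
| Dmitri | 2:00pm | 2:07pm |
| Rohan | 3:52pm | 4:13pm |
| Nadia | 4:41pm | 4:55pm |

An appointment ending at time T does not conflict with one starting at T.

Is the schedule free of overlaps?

Yes

Sorted by start: Marcus, Yusuf, Dmitri, Jonas, Sana, Rohan, Nadia, Ravi.
Yusuf starts after Marcus ends; Marcus is clear from here.
Dmitri starts after Yusuf ends; Yusuf is clear from here.
Jonas starts after Dmitri ends; Dmitri is clear from here.
Sana starts exactly when Jonas ends (back-to-back, no overlap); Jonas is clear from here.
Rohan starts after Sana ends; Sana is clear from here.
Nadia starts after Rohan ends; Rohan is clear from here.
Ravi starts exactly when Nadia ends (back-to-back, no overlap).
Every pair is clear; the schedule has no overlaps.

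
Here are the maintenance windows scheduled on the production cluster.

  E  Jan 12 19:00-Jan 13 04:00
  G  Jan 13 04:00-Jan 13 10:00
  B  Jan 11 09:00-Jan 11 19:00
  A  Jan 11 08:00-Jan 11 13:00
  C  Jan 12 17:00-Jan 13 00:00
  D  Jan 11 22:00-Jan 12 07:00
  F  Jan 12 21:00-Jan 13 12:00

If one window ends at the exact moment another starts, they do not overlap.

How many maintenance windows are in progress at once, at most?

Sweep the timeline, counting +1 at each start and −1 at each end (ends before starts at a tie):
Jan 11 08:00 start A → 1
Jan 11 09:00 start B → 2
Jan 11 13:00 end A → 1
Jan 11 19:00 end B → 0
Jan 11 22:00 start D → 1
Jan 12 07:00 end D → 0
Jan 12 17:00 start C → 1
Jan 12 19:00 start E → 2
Jan 12 21:00 start F → 3
Jan 13 00:00 end C → 2
Jan 13 04:00 end E → 1
Jan 13 04:00 start G → 2
Jan 13 10:00 end G → 1
Jan 13 12:00 end F → 0
Peak is 3, at Jan 12 21:00 (C, E, F).

3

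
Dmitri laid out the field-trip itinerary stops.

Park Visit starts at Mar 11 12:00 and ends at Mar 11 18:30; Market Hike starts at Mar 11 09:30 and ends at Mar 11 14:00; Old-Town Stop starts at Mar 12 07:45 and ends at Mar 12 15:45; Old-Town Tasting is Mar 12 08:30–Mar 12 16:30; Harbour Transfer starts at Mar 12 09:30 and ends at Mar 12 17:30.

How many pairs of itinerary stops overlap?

4

Sorted by start: Market Hike, Park Visit, Old-Town Stop, Old-Town Tasting, Harbour Transfer.
Park Visit starts before Market Hike ends → Market Hike and Park Visit overlap.
Old-Town Stop starts after Market Hike ends — done with Market Hike.
Old-Town Stop starts after Park Visit ends — done with Park Visit.
Old-Town Tasting starts before Old-Town Stop ends → Old-Town Stop and Old-Town Tasting overlap.
Harbour Transfer starts before Old-Town Stop ends → Old-Town Stop and Harbour Transfer overlap.
Harbour Transfer starts before Old-Town Tasting ends → Old-Town Tasting and Harbour Transfer overlap.
Overlapping pairs: Harbour Transfer & Old-Town Stop, Harbour Transfer & Old-Town Tasting, Market Hike & Park Visit, Old-Town Stop & Old-Town Tasting — 4 in total.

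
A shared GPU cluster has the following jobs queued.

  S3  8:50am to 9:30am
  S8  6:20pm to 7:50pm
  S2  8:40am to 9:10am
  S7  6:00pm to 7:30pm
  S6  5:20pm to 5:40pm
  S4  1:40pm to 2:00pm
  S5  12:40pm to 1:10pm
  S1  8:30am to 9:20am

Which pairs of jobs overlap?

Sorted by start: S1, S2, S3, S5, S4, S6, S7, S8.
S2 starts before S1 ends → S1 and S2 overlap.
S3 starts before S1 ends → S1 and S3 overlap.
S5 starts after S1 ends — done with S1.
S3 starts before S2 ends → S2 and S3 overlap.
S5 starts after S2 ends — done with S2.
S5 starts after S3 ends — done with S3.
S4 starts after S5 ends — done with S5.
S6 starts after S4 ends — done with S4.
S7 starts after S6 ends — done with S6.
S8 starts before S7 ends → S7 and S8 overlap.

S1 & S2, S1 & S3, S2 & S3, S7 & S8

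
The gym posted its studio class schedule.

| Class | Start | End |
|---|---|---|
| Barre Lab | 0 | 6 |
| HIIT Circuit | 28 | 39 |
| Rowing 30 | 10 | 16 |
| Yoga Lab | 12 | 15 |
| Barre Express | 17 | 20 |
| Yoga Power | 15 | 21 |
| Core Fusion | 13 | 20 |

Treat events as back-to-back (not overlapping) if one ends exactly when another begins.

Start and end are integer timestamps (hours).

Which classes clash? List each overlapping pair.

Barre Express & Core Fusion, Barre Express & Yoga Power, Core Fusion & Rowing 30, Core Fusion & Yoga Lab, Core Fusion & Yoga Power, Rowing 30 & Yoga Lab, Rowing 30 & Yoga Power

Sorted by start: Barre Lab, Rowing 30, Yoga Lab, Core Fusion, Yoga Power, Barre Express, HIIT Circuit.
Rowing 30 starts after Barre Lab ends; Barre Lab is clear from here.
Yoga Lab starts before Rowing 30 ends → Rowing 30 and Yoga Lab overlap.
Core Fusion starts before Rowing 30 ends → Rowing 30 and Core Fusion overlap.
Yoga Power starts before Rowing 30 ends → Rowing 30 and Yoga Power overlap.
Barre Express starts after Rowing 30 ends; Rowing 30 is clear from here.
Core Fusion starts before Yoga Lab ends → Yoga Lab and Core Fusion overlap.
Yoga Power starts exactly when Yoga Lab ends (back-to-back, no overlap); Yoga Lab is clear from here.
Yoga Power starts before Core Fusion ends → Core Fusion and Yoga Power overlap.
Barre Express starts before Core Fusion ends → Core Fusion and Barre Express overlap.
HIIT Circuit starts after Core Fusion ends.
Barre Express starts before Yoga Power ends → Yoga Power and Barre Express overlap.
HIIT Circuit starts after Yoga Power ends.
HIIT Circuit starts after Barre Express ends.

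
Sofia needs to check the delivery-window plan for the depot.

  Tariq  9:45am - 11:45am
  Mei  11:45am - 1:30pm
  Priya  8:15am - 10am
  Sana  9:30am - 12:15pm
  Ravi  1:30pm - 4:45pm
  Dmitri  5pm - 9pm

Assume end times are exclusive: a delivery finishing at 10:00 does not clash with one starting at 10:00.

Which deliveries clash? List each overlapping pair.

Sorted by start: Priya, Sana, Tariq, Mei, Ravi, Dmitri.
Sana starts before Priya ends → Priya and Sana overlap.
Tariq starts before Priya ends → Priya and Tariq overlap.
Mei starts after Priya ends; Priya is clear from here.
Tariq starts before Sana ends → Sana and Tariq overlap.
Mei starts before Sana ends → Sana and Mei overlap.
Ravi starts after Sana ends; Sana is clear from here.
Mei starts exactly when Tariq ends (back-to-back, no overlap); Tariq is clear from here.
Ravi starts exactly when Mei ends (back-to-back, no overlap); Mei is clear from here.
Dmitri starts after Ravi ends.

Mei & Sana, Priya & Sana, Priya & Tariq, Sana & Tariq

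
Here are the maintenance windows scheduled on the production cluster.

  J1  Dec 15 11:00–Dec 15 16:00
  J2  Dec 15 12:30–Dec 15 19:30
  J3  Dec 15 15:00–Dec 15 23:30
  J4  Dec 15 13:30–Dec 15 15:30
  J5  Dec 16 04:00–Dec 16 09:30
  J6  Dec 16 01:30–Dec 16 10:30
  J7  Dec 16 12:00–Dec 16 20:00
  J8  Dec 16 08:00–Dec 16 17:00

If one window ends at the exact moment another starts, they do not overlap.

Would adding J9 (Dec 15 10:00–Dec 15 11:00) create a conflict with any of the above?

J1: starts Dec 15 11:00 at or after J9 ends Dec 15 11:00 → clear.
J2: starts Dec 15 12:30 at or after J9 ends Dec 15 11:00 → clear.
J4: starts Dec 15 13:30 at or after J9 ends Dec 15 11:00 → clear.
J3: starts Dec 15 15:00 at or after J9 ends Dec 15 11:00 → clear.
J6: starts Dec 16 01:30 at or after J9 ends Dec 15 11:00 → clear.
J5: starts Dec 16 04:00 at or after J9 ends Dec 15 11:00 → clear.
J8: starts Dec 16 08:00 at or after J9 ends Dec 15 11:00 → clear.
J7: starts Dec 16 12:00 at or after J9 ends Dec 15 11:00 → clear.

No — it doesn't clash with anything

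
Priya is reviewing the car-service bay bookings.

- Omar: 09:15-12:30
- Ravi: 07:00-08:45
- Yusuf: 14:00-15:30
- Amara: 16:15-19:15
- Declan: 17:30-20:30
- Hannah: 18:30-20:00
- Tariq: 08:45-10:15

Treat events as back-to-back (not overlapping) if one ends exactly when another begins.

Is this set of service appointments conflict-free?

Sorted by start: Ravi, Tariq, Omar, Yusuf, Amara, Declan, Hannah.
Tariq starts exactly when Ravi ends (back-to-back, no overlap), so Ravi has no further overlaps.
Omar starts before Tariq ends → Tariq and Omar overlap.
That's a conflict, so the schedule is not conflict-free.

No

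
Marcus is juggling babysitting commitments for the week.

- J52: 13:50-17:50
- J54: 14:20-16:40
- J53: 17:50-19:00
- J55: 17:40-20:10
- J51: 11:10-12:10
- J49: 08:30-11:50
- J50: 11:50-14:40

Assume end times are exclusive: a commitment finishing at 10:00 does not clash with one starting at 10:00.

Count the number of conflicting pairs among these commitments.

Sorted by start: J49, J51, J50, J52, J54, J55, J53.
J51 starts before J49 ends → J49 and J51 overlap.
J50 starts exactly when J49 ends (back-to-back, no overlap) — done with J49.
J50 starts before J51 ends → J51 and J50 overlap.
J52 starts after J51 ends — done with J51.
J52 starts before J50 ends → J50 and J52 overlap.
J54 starts before J50 ends → J50 and J54 overlap.
J55 starts after J50 ends — done with J50.
J54 starts before J52 ends → J52 and J54 overlap.
J55 starts before J52 ends → J52 and J55 overlap.
J53 starts exactly when J52 ends (back-to-back, no overlap).
J55 starts after J54 ends — done with J54.
J53 starts before J55 ends → J55 and J53 overlap.
Overlapping pairs: J49 & J51, J50 & J51, J50 & J52, J50 & J54, J52 & J54, J52 & J55, J53 & J55 — 7 in total.

7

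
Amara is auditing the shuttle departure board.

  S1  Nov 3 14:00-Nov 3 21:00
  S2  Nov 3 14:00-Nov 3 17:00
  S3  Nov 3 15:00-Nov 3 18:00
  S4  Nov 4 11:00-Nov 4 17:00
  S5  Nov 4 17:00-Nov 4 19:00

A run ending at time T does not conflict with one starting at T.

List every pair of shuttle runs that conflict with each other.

Sorted by start: S1, S2, S3, S4, S5.
S2 starts before S1 ends → S1 and S2 overlap.
S3 starts before S1 ends → S1 and S3 overlap.
S4 starts after S1 ends, so nothing later overlaps S1 either.
S3 starts before S2 ends → S2 and S3 overlap.
S4 starts after S2 ends, so nothing later overlaps S2 either.
S4 starts after S3 ends, so nothing later overlaps S3 either.
S5 starts exactly when S4 ends (back-to-back, no overlap).

S1 & S2, S1 & S3, S2 & S3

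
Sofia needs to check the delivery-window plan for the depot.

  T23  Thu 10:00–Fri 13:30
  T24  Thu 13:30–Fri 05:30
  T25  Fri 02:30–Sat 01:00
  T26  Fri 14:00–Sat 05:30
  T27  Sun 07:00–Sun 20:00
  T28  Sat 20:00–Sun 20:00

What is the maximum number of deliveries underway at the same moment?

3

Sort all start/end points and keep a running count:
Thu 10:00 start T23 → 1
Thu 13:30 start T24 → 2
Fri 02:30 start T25 → 3
Fri 05:30 end T24 → 2
Fri 13:30 end T23 → 1
Fri 14:00 start T26 → 2
Sat 01:00 end T25 → 1
Sat 05:30 end T26 → 0
Sat 20:00 start T28 → 1
Sun 07:00 start T27 → 2
Sun 20:00 end T27 → 1
Sun 20:00 end T28 → 0
Peak is 3, at Fri 02:30 (T23, T24, T25).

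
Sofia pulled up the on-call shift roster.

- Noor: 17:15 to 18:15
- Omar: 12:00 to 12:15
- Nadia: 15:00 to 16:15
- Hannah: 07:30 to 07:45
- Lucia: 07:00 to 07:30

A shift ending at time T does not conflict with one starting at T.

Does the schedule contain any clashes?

Check each pair: they overlap iff neither finishes before the other starts.
Sorted by start: Lucia, Hannah, Omar, Nadia, Noor.
Hannah starts exactly when Lucia ends (back-to-back, no overlap); Lucia is clear from here.
Omar starts after Hannah ends; Hannah is clear from here.
Nadia starts after Omar ends; Omar is clear from here.
Noor starts after Nadia ends.
Every pair is clear; the schedule has no overlaps.

No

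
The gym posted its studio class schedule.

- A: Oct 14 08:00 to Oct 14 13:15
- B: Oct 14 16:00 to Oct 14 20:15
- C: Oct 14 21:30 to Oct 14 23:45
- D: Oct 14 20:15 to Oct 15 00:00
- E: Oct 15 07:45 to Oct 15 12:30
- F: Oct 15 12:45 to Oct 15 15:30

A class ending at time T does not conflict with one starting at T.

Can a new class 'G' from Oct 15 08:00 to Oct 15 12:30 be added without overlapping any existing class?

No — it overlaps E

A: ends Oct 14 13:15 at or before G starts Oct 15 08:00 → clear.
B: ends Oct 14 20:15 at or before G starts Oct 15 08:00 → clear.
D: ends Oct 15 00:00 at or before G starts Oct 15 08:00 → clear.
C: ends Oct 14 23:45 at or before G starts Oct 15 08:00 → clear.
E: starts Oct 15 07:45 before G ends Oct 15 12:30, and ends Oct 15 12:30 after G starts Oct 15 08:00 → overlap.
F: starts Oct 15 12:45 at or after G ends Oct 15 12:30 → clear.
G overlaps E.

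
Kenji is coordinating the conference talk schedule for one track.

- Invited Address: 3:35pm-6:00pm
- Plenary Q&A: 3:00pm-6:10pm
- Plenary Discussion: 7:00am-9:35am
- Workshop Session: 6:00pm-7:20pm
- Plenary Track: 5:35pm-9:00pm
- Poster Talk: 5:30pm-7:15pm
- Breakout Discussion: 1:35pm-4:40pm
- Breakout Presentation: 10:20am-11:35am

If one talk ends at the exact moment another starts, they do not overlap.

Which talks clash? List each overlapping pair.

Sorted by start: Plenary Discussion, Breakout Presentation, Breakout Discussion, Plenary Q&A, Invited Address, Poster Talk, Plenary Track, Workshop Session.
Breakout Presentation starts after Plenary Discussion ends, so Plenary Discussion has no further overlaps.
Breakout Discussion starts after Breakout Presentation ends, so Breakout Presentation has no further overlaps.
Plenary Q&A starts before Breakout Discussion ends → Breakout Discussion and Plenary Q&A overlap.
Invited Address starts before Breakout Discussion ends → Breakout Discussion and Invited Address overlap.
Poster Talk starts after Breakout Discussion ends, so Breakout Discussion has no further overlaps.
Invited Address starts before Plenary Q&A ends → Plenary Q&A and Invited Address overlap.
Poster Talk starts before Plenary Q&A ends → Plenary Q&A and Poster Talk overlap.
Plenary Track starts before Plenary Q&A ends → Plenary Q&A and Plenary Track overlap.
Workshop Session starts before Plenary Q&A ends → Plenary Q&A and Workshop Session overlap.
Poster Talk starts before Invited Address ends → Invited Address and Poster Talk overlap.
Plenary Track starts before Invited Address ends → Invited Address and Plenary Track overlap.
Workshop Session starts exactly when Invited Address ends (back-to-back, no overlap).
Plenary Track starts before Poster Talk ends → Poster Talk and Plenary Track overlap.
Workshop Session starts before Poster Talk ends → Poster Talk and Workshop Session overlap.
Workshop Session starts before Plenary Track ends → Plenary Track and Workshop Session overlap.

Breakout Discussion & Invited Address, Breakout Discussion & Plenary Q&A, Invited Address & Plenary Q&A, Invited Address & Plenary Track, Invited Address & Poster Talk, Plenary Q&A & Plenary Track, Plenary Q&A & Poster Talk, Plenary Q&A & Workshop Session, Plenary Track & Poster Talk, Plenary Track & Workshop Session, Poster Talk & Workshop Session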